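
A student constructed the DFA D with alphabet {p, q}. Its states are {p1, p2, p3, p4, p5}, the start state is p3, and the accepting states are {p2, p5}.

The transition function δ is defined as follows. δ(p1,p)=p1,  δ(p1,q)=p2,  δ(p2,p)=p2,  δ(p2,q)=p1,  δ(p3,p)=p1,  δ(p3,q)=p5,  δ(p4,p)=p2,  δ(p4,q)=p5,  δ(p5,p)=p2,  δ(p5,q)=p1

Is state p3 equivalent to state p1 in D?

Yes

States {p4} cannot be reached from the start state, so discard them.
Start with accepting vs non-accepting: {p2,p5} | {p1,p3}.
The partition is now stable with 2 blocks: {p2,p5} | {p1,p3}.
p3 and p1 lie in the same block of the stable partition, so they are equivalent — no string distinguishes them.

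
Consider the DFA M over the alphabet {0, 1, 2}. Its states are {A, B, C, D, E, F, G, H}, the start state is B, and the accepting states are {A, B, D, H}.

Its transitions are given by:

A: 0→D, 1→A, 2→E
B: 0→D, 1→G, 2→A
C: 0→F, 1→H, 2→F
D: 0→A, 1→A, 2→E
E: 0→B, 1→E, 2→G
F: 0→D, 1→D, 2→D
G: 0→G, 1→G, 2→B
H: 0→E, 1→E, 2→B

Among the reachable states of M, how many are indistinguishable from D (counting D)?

2

States {C,F,H} cannot be reached from the start state, so discard them.
Initial partition by acceptance: {A,B,D} | {E,G}.
On input 1, block {A,B,D} splits into {A,D} and {B}.
Split {E,G} by δ(·,0) → {E} and {G}.
Stable partition: {A,D} | {E} | {B} | {G} — 4 equivalence classes.
State D belongs to the block {A,D}, which has 2 states.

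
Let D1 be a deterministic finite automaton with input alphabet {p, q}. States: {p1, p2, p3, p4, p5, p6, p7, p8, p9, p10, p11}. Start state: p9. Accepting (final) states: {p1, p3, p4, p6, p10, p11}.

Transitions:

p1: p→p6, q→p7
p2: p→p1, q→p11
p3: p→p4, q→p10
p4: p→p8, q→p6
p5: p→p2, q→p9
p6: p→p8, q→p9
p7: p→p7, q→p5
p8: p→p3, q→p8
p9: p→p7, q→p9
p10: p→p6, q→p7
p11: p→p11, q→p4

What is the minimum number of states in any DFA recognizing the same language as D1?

10

Every state is reachable, so we keep all 11.
P0 = {p1,p3,p4,p6,p10,p11} | {p2,p5,p7,p8,p9}.
Refine {p1,p3,p4,p6,p10,p11} on symbol p: members go to different blocks, giving {p1,p3,p10,p11} and {p4,p6}.
On input p, block {p1,p3,p10,p11} splits into {p1,p3,p10} and {p11}.
On input q, block {p1,p3,p10} splits into {p1,p10} and {p3}.
Split {p2,p5,p7,p8,p9} by δ(·,p) → {p5,p7,p9} and {p2} and {p8}.
On input p, block {p5,p7,p9} splits into {p7,p9} and {p5}.
Refine {p7,p9} on symbol q: members go to different blocks, giving {p7} and {p9}.
Split {p4,p6} by δ(·,q) → {p4} and {p6}.
No further refinement is possible. Final partition (10 blocks): {p1,p10} | {p7} | {p4} | {p11} | {p3} | {p2} | {p8} | {p5} | {p9} | {p6}.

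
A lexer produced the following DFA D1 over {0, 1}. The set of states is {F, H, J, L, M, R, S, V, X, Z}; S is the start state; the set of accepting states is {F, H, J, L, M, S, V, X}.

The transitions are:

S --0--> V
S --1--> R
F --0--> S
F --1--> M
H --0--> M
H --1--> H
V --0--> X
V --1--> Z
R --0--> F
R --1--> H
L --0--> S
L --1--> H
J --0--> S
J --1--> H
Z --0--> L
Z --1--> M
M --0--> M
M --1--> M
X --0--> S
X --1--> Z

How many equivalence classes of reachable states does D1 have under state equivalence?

4

States {J} cannot be reached from the start state, so discard them.
Initial partition by acceptance: {F,H,L,M,S,V,X} | {R,Z}.
Split {F,H,L,M,S,V,X} by δ(·,1) → {F,H,L,M} and {S,V,X}.
Refine {F,H,L,M} on symbol 0: members go to different blocks, giving {F,L} and {H,M}.
The partition is now stable with 4 blocks: {F,L} | {R,Z} | {S,V,X} | {H,M}.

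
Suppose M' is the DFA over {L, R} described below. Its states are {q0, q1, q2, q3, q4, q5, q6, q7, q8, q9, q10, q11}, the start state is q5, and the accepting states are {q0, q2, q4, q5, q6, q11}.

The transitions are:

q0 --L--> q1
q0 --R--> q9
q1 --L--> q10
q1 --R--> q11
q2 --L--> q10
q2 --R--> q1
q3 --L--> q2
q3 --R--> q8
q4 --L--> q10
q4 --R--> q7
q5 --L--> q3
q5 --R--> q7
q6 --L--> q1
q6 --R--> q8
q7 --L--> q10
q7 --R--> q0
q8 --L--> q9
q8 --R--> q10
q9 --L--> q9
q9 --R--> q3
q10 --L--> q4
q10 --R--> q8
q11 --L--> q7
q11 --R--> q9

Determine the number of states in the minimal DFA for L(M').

States {q6} cannot be reached from the start state, so discard them.
Initial partition by acceptance: {q0,q2,q4,q5,q11} | {q1,q3,q7,q8,q9,q10}.
Refine {q1,q3,q7,q8,q9,q10} on symbol L: members go to different blocks, giving {q1,q7,q8,q9} and {q3,q10}.
Refine {q0,q2,q4,q5,q11} on symbol L: members go to different blocks, giving {q2,q4,q5} and {q0,q11}.
Refine {q1,q7,q8,q9} on symbol L: members go to different blocks, giving {q1,q7} and {q8,q9}.
No further refinement is possible. Final partition (5 blocks): {q2,q4,q5} | {q1,q7} | {q3,q10} | {q0,q11} | {q8,q9}.

5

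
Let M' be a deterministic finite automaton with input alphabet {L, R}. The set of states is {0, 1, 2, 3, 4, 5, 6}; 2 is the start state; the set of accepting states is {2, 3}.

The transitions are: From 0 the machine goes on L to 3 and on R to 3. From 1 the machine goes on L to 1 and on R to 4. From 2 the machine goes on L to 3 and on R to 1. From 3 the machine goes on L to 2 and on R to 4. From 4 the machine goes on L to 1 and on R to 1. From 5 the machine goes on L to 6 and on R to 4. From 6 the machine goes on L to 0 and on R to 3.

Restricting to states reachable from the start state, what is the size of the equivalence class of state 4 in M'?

States {0,5,6} cannot be reached from the start state, so discard them.
Initial partition by acceptance: {2,3} | {1,4}.
No further refinement is possible. Final partition (2 blocks): {2,3} | {1,4}.
State 4 belongs to the block {1,4}, which has 2 states.

2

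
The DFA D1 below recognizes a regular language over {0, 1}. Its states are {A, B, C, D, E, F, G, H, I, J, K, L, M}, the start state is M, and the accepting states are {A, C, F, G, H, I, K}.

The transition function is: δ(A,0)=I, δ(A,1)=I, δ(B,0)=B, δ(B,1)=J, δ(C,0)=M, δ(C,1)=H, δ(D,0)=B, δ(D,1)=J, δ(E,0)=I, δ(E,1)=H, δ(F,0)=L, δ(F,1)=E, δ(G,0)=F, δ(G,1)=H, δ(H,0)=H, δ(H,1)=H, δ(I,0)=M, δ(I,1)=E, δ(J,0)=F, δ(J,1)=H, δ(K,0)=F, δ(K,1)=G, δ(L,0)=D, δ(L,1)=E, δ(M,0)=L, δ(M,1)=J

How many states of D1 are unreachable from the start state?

4

No path from M leads to A, C, G, K; the other 9 states are all reachable.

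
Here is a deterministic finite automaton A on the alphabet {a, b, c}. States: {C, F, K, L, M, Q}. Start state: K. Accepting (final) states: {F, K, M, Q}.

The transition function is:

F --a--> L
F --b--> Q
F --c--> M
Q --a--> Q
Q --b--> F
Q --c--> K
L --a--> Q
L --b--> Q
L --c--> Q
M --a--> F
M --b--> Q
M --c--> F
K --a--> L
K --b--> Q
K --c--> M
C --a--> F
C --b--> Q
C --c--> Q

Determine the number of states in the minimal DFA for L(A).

4

First remove the unreachable states {C}; 5 states remain.
Start with accepting vs non-accepting: {F,K,M,Q} | {L}.
Refine {F,K,M,Q} on symbol a: members go to different blocks, giving {F,K} and {M,Q}.
Split {M,Q} by δ(·,a) → {Q} and {M}.
Stable partition: {F,K} | {L} | {Q} | {M} — 4 equivalence classes.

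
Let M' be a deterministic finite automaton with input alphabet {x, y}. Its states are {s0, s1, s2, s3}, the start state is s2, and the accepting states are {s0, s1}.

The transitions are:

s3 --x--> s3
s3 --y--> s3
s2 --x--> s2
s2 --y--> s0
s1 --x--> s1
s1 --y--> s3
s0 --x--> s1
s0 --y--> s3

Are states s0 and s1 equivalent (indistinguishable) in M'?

Every state is reachable, so we keep all 4.
P0 = {s0,s1} | {s2,s3}.
Refine {s2,s3} on symbol y: members go to different blocks, giving {s2} and {s3}.
No further refinement is possible. Final partition (3 blocks): {s0,s1} | {s2} | {s3}.
s0 and s1 lie in the same block of the stable partition, so they are equivalent — no string distinguishes them.

Yes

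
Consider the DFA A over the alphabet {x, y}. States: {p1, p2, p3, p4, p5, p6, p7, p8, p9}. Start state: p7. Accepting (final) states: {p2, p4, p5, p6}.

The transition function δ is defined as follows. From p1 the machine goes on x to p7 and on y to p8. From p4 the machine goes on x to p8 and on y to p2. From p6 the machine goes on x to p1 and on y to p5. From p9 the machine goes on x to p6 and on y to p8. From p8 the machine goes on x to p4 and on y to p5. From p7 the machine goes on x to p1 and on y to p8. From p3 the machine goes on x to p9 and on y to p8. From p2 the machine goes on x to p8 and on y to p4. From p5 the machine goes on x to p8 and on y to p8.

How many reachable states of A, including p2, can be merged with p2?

2

States {p3,p6,p9} cannot be reached from the start state, so discard them.
Initial partition by acceptance: {p2,p4,p5} | {p1,p7,p8}.
Refine {p2,p4,p5} on symbol y: members go to different blocks, giving {p2,p4} and {p5}.
Refine {p1,p7,p8} on symbol x: members go to different blocks, giving {p1,p7} and {p8}.
The partition is now stable with 4 blocks: {p2,p4} | {p1,p7} | {p5} | {p8}.
State p2 belongs to the block {p2,p4}, which has 2 states.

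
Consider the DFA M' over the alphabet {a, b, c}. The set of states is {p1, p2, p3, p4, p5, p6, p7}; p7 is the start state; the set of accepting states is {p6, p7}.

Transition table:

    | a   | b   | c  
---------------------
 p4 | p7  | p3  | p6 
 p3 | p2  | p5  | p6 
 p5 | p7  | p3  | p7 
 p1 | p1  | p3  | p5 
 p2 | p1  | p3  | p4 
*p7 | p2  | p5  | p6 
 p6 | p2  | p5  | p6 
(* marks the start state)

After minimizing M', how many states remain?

Start with accepting vs non-accepting: {p6,p7} | {p1,p2,p3,p4,p5}.
Refine {p1,p2,p3,p4,p5} on symbol a: members go to different blocks, giving {p1,p2,p3} and {p4,p5}.
Split {p1,p2,p3} by δ(·,b) → {p1,p2} and {p3}.
No further refinement is possible. Final partition (4 blocks): {p6,p7} | {p1,p2} | {p4,p5} | {p3}.

4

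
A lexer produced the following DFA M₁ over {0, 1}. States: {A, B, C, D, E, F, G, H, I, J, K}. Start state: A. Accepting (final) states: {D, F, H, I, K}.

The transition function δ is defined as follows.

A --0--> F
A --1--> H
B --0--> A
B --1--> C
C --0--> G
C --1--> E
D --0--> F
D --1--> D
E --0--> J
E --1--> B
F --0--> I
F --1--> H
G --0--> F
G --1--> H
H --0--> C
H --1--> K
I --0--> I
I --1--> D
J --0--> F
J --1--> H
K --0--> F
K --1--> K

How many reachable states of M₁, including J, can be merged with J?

Every state is reachable, so we keep all 11.
Initial partition by acceptance: {D,F,H,I,K} | {A,B,C,E,G,J}.
Refine {D,F,H,I,K} on symbol 0: members go to different blocks, giving {D,F,I,K} and {H}.
Refine {D,F,I,K} on symbol 1: members go to different blocks, giving {D,I,K} and {F}.
Split {D,I,K} by δ(·,0) → {D,K} and {I}.
Split {A,B,C,E,G,J} by δ(·,0) → {A,G,J} and {B,C,E}.
Stable partition: {D,K} | {A,G,J} | {H} | {F} | {I} | {B,C,E} — 6 equivalence classes.
State J belongs to the block {A,G,J}, which has 3 states.

3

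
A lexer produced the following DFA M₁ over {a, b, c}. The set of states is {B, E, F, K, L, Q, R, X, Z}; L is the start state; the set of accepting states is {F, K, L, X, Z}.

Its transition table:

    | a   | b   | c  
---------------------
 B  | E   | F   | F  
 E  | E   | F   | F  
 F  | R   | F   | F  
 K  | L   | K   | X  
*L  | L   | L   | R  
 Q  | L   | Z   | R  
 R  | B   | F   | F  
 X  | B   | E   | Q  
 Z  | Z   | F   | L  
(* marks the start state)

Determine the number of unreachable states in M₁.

BFS from L reaches {B, E, F, L, R}; the 4 state(s) K, Q, X, Z are never visited.

4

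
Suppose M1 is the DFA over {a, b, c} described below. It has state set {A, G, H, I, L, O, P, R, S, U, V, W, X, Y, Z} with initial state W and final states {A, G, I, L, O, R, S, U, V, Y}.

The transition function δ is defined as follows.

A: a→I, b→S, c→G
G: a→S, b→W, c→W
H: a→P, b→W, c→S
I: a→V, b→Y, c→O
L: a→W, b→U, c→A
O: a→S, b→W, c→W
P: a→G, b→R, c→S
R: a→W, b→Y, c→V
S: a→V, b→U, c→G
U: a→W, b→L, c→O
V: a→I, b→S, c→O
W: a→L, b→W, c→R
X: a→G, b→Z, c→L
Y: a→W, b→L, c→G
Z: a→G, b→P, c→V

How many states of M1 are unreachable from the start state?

4

BFS from W reaches {A, G, I, L, O, R, S, U, V, W, Y}; the 4 state(s) H, P, X, Z are never visited.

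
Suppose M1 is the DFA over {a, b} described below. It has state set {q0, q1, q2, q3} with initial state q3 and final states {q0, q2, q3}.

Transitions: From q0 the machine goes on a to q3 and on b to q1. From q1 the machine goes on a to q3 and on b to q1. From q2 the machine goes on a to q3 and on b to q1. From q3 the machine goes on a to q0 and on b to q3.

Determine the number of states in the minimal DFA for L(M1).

States {q2} cannot be reached from the start state, so discard them.
Initial partition by acceptance: {q0,q3} | {q1}.
Split {q0,q3} by δ(·,b) → {q0} and {q3}.
No further refinement is possible. Final partition (3 blocks): {q0} | {q1} | {q3}.

3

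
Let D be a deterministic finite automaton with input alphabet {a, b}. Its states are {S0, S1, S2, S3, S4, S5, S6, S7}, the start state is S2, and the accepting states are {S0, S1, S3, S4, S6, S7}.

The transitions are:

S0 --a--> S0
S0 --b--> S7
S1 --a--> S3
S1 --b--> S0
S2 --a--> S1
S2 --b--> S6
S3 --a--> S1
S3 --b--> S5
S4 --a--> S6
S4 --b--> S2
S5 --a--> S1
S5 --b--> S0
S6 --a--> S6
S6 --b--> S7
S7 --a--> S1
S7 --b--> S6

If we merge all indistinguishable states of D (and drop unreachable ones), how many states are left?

5

States {S4} cannot be reached from the start state, so discard them.
P0 = {S0,S1,S3,S6,S7} | {S2,S5}.
Refine {S0,S1,S3,S6,S7} on symbol b: members go to different blocks, giving {S0,S1,S6,S7} and {S3}.
Refine {S0,S1,S6,S7} on symbol a: members go to different blocks, giving {S0,S6,S7} and {S1}.
Refine {S0,S6,S7} on symbol a: members go to different blocks, giving {S0,S6} and {S7}.
Stable partition: {S0,S6} | {S2,S5} | {S3} | {S1} | {S7} — 5 equivalence classes.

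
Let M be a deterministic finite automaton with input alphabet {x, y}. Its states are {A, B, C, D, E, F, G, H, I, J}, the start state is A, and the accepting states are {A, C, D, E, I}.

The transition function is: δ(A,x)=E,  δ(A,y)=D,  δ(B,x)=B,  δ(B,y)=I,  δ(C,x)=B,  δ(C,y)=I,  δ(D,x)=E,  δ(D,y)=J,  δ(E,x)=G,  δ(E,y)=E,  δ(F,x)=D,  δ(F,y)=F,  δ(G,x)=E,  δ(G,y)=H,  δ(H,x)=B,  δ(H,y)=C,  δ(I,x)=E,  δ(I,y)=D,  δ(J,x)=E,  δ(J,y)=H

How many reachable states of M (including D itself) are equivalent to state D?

States {F} cannot be reached from the start state, so discard them.
Start with accepting vs non-accepting: {A,C,D,E,I} | {B,G,H,J}.
Split {A,C,D,E,I} by δ(·,x) → {A,D,I} and {C,E}.
Refine {A,D,I} on symbol y: members go to different blocks, giving {A,I} and {D}.
Split {B,G,H,J} by δ(·,x) → {B,H} and {G,J}.
Refine {B,H} on symbol y: members go to different blocks, giving {B} and {H}.
Refine {C,E} on symbol x: members go to different blocks, giving {C} and {E}.
No further refinement is possible. Final partition (7 blocks): {A,I} | {B} | {C} | {D} | {G,J} | {H} | {E}.
State D belongs to the block {D}, which has 1 states.

1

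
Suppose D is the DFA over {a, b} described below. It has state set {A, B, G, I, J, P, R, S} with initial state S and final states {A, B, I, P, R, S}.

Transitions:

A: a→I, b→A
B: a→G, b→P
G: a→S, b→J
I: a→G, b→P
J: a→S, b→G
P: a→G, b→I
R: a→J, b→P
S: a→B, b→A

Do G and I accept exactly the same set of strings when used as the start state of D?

Reachable states from the start: {A,B,G,I,J,P,S}. Unreachable: {R} — drop them.
P0 = {A,B,I,P,S} | {G,J}.
Refine {A,B,I,P,S} on symbol a: members go to different blocks, giving {B,I,P} and {A,S}.
No further refinement is possible. Final partition (3 blocks): {B,I,P} | {G,J} | {A,S}.
G and I end up in different blocks, so they are distinguishable. For instance, the string 'ε' is accepted from only I.

No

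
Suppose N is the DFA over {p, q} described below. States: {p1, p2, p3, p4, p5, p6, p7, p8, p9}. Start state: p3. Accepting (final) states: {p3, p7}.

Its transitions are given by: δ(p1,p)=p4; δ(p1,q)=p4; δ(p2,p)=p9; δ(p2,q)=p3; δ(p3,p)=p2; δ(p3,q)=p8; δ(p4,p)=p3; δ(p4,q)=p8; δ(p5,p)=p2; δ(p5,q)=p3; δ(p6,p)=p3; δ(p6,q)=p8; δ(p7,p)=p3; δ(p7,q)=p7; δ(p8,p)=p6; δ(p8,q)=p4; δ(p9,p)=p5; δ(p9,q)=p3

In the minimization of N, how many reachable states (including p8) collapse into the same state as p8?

1

States {p1,p7} cannot be reached from the start state, so discard them.
P0 = {p3} | {p2,p4,p5,p6,p8,p9}.
Split {p2,p4,p5,p6,p8,p9} by δ(·,p) → {p2,p5,p8,p9} and {p4,p6}.
Split {p2,p5,p8,p9} by δ(·,p) → {p2,p5,p9} and {p8}.
Stable partition: {p3} | {p2,p5,p9} | {p4,p6} | {p8} — 4 equivalence classes.
State p8 belongs to the block {p8}, which has 1 states.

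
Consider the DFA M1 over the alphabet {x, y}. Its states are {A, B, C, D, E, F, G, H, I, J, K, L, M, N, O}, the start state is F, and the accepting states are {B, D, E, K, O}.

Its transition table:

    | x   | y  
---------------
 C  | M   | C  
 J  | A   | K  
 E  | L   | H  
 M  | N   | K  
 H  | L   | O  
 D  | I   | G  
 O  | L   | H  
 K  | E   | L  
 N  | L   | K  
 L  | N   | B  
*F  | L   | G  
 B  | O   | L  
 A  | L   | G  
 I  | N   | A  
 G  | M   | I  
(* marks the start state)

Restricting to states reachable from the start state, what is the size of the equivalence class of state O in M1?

First remove the unreachable states {C,D,J}; 12 states remain.
Initial partition by acceptance: {B,E,K,O} | {A,F,G,H,I,L,M,N}.
Refine {B,E,K,O} on symbol x: members go to different blocks, giving {B,K} and {E,O}.
Split {A,F,G,H,I,L,M,N} by δ(·,y) → {A,F,G,I} and {L,M,N} and {H}.
No further refinement is possible. Final partition (5 blocks): {B,K} | {A,F,G,I} | {E,O} | {L,M,N} | {H}.
State O belongs to the block {E,O}, which has 2 states.

2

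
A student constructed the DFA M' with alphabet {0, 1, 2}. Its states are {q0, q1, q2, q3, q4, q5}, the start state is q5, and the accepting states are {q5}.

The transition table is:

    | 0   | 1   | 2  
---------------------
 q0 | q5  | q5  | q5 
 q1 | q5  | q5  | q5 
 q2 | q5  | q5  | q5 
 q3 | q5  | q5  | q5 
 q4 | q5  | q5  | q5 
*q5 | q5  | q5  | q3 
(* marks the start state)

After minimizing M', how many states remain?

2

First remove the unreachable states {q0,q1,q2,q4}; 2 states remain.
Start with accepting vs non-accepting: {q5} | {q3}.
Stable partition: {q5} | {q3} — 2 equivalence classes.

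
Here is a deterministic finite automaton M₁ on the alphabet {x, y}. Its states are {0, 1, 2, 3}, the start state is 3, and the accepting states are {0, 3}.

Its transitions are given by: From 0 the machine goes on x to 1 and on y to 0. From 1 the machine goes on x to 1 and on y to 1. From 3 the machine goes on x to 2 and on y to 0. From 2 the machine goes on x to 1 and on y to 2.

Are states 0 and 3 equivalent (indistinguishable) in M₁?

Yes

All states are reachable from the start state.
Start with accepting vs non-accepting: {0,3} | {1,2}.
Stable partition: {0,3} | {1,2} — 2 equivalence classes.
0 and 3 lie in the same block of the stable partition, so they are equivalent — no string distinguishes them.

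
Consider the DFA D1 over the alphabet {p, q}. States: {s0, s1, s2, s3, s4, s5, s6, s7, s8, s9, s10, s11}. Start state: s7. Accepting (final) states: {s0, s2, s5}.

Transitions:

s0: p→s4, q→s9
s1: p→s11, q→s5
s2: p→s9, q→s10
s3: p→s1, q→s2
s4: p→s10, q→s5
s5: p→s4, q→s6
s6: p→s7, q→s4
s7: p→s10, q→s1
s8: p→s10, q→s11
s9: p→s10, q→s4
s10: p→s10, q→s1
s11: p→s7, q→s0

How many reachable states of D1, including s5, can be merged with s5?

Reachable states from the start: {s0,s1,s4,s5,s6,s7,s9,s10,s11}. Unreachable: {s2,s3,s8} — drop them.
Initial partition by acceptance: {s0,s5} | {s1,s4,s6,s7,s9,s10,s11}.
Refine {s1,s4,s6,s7,s9,s10,s11} on symbol q: members go to different blocks, giving {s6,s7,s9,s10} and {s1,s4,s11}.
Refine {s1,s4,s11} on symbol p: members go to different blocks, giving {s4,s11} and {s1}.
Split {s6,s7,s9,s10} by δ(·,q) → {s6,s9} and {s7,s10}.
Stable partition: {s0,s5} | {s6,s9} | {s4,s11} | {s1} | {s7,s10} — 5 equivalence classes.
State s5 belongs to the block {s0,s5}, which has 2 states.

2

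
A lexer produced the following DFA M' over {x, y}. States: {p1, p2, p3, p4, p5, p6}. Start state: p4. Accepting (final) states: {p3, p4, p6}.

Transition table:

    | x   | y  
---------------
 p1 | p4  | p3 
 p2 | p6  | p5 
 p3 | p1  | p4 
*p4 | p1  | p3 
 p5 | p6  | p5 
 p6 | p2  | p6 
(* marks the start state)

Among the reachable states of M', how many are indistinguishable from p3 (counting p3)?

2

Reachable states from the start: {p1,p3,p4}. Unreachable: {p2,p5,p6} — drop them.
Start with accepting vs non-accepting: {p3,p4} | {p1}.
Stable partition: {p3,p4} | {p1} — 2 equivalence classes.
The equivalence class containing p3 is {p3,p4}, of size 2.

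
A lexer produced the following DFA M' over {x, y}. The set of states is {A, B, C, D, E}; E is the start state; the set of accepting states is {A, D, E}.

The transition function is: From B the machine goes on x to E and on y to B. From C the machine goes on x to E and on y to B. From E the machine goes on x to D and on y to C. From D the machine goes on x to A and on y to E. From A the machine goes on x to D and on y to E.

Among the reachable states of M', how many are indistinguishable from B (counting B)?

Initial partition by acceptance: {A,D,E} | {B,C}.
Split {A,D,E} by δ(·,y) → {A,D} and {E}.
No further refinement is possible. Final partition (3 blocks): {A,D} | {B,C} | {E}.
The equivalence class containing B is {B,C}, of size 2.

2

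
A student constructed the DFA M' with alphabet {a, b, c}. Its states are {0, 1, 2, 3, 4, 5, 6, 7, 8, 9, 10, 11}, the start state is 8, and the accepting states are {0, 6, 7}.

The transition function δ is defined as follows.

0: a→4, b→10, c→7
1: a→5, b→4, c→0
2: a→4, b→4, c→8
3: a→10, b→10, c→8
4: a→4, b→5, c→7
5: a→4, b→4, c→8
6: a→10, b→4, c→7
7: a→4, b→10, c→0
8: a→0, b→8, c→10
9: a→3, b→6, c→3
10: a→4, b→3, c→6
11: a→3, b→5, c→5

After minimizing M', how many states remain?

4

Reachable states from the start: {0,3,4,5,6,7,8,10}. Unreachable: {1,2,9,11} — drop them.
P0 = {0,6,7} | {3,4,5,8,10}.
Refine {3,4,5,8,10} on symbol a: members go to different blocks, giving {3,4,5,10} and {8}.
Refine {3,4,5,10} on symbol c: members go to different blocks, giving {3,5} and {4,10}.
Stable partition: {0,6,7} | {3,5} | {8} | {4,10} — 4 equivalence classes.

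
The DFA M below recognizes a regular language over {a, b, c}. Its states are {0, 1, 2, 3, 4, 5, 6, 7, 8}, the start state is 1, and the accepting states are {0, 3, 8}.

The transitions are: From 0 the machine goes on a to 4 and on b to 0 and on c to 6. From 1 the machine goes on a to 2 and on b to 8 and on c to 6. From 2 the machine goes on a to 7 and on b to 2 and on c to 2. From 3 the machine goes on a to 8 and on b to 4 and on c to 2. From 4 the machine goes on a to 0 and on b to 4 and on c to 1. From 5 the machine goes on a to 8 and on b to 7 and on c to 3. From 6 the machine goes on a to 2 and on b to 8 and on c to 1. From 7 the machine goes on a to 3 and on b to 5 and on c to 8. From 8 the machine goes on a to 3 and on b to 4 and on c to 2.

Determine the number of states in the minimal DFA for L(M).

All states are reachable from the start state.
P0 = {0,3,8} | {1,2,4,5,6,7}.
On input a, block {0,3,8} splits into {3,8} and {0}.
Refine {1,2,4,5,6,7} on symbol a: members go to different blocks, giving {1,2,6} and {5,7} and {4}.
On input a, block {1,2,6} splits into {1,6} and {2}.
The partition is now stable with 6 blocks: {3,8} | {1,6} | {0} | {5,7} | {4} | {2}.

6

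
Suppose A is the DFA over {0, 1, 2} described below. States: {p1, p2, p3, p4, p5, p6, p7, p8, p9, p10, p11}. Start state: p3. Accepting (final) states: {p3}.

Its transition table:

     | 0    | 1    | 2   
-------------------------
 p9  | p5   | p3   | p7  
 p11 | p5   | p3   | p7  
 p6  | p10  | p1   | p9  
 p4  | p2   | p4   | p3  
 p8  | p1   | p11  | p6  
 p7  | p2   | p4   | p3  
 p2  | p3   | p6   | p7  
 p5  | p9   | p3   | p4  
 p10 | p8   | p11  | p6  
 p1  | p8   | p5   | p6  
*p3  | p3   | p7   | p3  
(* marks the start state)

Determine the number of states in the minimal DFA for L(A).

Every state is reachable, so we keep all 11.
Initial partition by acceptance: {p3} | {p1,p2,p4,p5,p6,p7,p8,p9,p10,p11}.
Split {p1,p2,p4,p5,p6,p7,p8,p9,p10,p11} by δ(·,0) → {p1,p4,p5,p6,p7,p8,p9,p10,p11} and {p2}.
On input 0, block {p1,p4,p5,p6,p7,p8,p9,p10,p11} splits into {p1,p5,p6,p8,p9,p10,p11} and {p4,p7}.
Split {p1,p5,p6,p8,p9,p10,p11} by δ(·,1) → {p1,p6,p8,p10} and {p5,p9,p11}.
On input 1, block {p1,p6,p8,p10} splits into {p1,p8,p10} and {p6}.
Stable partition: {p3} | {p1,p8,p10} | {p2} | {p4,p7} | {p5,p9,p11} | {p6} — 6 equivalence classes.

6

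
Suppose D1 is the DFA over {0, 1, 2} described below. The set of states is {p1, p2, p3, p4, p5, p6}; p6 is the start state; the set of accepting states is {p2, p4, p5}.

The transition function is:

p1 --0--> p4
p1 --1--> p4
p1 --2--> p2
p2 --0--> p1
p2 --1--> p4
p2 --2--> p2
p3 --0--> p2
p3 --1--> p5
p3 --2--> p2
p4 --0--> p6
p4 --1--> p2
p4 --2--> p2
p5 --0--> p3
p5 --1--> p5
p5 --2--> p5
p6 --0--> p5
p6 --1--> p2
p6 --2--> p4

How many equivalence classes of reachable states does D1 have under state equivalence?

Initial partition by acceptance: {p2,p4,p5} | {p1,p3,p6}.
Stable partition: {p2,p4,p5} | {p1,p3,p6} — 2 equivalence classes.

2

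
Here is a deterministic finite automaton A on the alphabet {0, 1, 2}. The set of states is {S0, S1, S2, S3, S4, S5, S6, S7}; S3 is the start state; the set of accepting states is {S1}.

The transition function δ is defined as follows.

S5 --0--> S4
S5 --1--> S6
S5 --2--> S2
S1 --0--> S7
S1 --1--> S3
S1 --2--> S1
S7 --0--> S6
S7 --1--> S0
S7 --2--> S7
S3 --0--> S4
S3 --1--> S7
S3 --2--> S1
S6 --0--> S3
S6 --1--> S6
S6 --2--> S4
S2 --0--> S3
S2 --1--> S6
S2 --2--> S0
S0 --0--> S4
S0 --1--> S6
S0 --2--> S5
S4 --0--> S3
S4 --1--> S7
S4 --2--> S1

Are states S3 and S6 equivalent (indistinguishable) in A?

Start with accepting vs non-accepting: {S1} | {S0,S2,S3,S4,S5,S6,S7}.
On input 2, block {S0,S2,S3,S4,S5,S6,S7} splits into {S0,S2,S5,S6,S7} and {S3,S4}.
Refine {S0,S2,S5,S6,S7} on symbol 0: members go to different blocks, giving {S0,S2,S5,S6} and {S7}.
On input 2, block {S0,S2,S5,S6} splits into {S0,S2,S5} and {S6}.
No further refinement is possible. Final partition (5 blocks): {S1} | {S0,S2,S5} | {S3,S4} | {S7} | {S6}.
S3 and S6 end up in different blocks, so they are distinguishable. For instance, the string '2' is accepted from only S3.

No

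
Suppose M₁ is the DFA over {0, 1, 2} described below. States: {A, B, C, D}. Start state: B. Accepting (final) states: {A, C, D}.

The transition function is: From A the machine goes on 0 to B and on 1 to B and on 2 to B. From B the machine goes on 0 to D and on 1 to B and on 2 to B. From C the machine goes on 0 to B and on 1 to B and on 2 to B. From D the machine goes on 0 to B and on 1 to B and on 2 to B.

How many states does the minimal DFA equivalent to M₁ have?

2

Reachable states from the start: {B,D}. Unreachable: {A,C} — drop them.
Start with accepting vs non-accepting: {D} | {B}.
The partition is now stable with 2 blocks: {D} | {B}.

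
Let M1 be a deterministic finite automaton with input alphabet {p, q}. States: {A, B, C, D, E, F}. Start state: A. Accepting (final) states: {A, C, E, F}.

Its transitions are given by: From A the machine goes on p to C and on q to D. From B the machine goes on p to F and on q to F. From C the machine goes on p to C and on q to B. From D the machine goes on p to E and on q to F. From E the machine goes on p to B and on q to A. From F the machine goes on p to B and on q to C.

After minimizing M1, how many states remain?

Initial partition by acceptance: {A,C,E,F} | {B,D}.
Split {A,C,E,F} by δ(·,p) → {A,C} and {E,F}.
No further refinement is possible. Final partition (3 blocks): {A,C} | {B,D} | {E,F}.

3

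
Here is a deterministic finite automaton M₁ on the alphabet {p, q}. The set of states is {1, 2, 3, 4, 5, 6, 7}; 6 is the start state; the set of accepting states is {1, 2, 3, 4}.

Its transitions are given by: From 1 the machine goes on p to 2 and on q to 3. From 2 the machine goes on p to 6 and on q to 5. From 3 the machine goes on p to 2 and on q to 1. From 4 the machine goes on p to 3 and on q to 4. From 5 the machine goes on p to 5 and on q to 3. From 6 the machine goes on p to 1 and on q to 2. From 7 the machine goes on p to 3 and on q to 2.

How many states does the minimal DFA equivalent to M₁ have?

4

States {4,7} cannot be reached from the start state, so discard them.
Initial partition by acceptance: {1,2,3} | {5,6}.
On input p, block {1,2,3} splits into {1,3} and {2}.
Split {5,6} by δ(·,p) → {5} and {6}.
Stable partition: {1,3} | {5} | {2} | {6} — 4 equivalence classes.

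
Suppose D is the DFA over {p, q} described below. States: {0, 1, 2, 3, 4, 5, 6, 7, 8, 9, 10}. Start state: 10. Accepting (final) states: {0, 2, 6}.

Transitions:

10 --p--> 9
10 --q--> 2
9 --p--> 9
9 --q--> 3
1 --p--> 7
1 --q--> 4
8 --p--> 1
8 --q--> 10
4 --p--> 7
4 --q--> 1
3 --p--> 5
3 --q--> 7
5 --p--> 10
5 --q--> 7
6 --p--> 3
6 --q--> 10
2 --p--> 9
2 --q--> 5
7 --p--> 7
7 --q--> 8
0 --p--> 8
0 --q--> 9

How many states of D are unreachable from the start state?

No path from 10 leads to 0, 6; the other 9 states are all reachable.

2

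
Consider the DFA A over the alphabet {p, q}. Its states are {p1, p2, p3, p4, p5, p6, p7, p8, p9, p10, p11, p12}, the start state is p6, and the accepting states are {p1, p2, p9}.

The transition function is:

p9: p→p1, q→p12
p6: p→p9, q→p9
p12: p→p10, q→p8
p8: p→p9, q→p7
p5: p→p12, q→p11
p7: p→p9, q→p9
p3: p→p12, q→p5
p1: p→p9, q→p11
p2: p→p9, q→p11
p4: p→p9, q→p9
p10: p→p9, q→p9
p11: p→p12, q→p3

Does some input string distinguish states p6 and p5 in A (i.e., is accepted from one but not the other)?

Yes

States {p2,p4} cannot be reached from the start state, so discard them.
Initial partition by acceptance: {p1,p9} | {p3,p5,p6,p7,p8,p10,p11,p12}.
Split {p3,p5,p6,p7,p8,p10,p11,p12} by δ(·,p) → {p3,p5,p11,p12} and {p6,p7,p8,p10}.
On input p, block {p3,p5,p11,p12} splits into {p3,p5,p11} and {p12}.
On input q, block {p1,p9} splits into {p1} and {p9}.
Split {p6,p7,p8,p10} by δ(·,q) → {p6,p7,p10} and {p8}.
The partition is now stable with 6 blocks: {p1} | {p3,p5,p11} | {p6,p7,p10} | {p12} | {p9} | {p8}.
p6 and p5 end up in different blocks, so they are distinguishable. For instance, the string 'p' is accepted from only p6.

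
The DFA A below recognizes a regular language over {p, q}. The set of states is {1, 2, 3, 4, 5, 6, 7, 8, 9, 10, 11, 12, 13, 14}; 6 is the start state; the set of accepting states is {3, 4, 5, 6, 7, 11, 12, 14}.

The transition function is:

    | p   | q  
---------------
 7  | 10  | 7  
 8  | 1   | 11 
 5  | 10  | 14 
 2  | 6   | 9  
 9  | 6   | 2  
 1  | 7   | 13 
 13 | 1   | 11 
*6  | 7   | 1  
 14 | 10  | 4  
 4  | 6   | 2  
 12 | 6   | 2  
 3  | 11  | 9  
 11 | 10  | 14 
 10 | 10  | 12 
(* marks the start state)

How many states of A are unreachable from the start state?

Starting at 6 and following transitions, the reachable set is {1, 2, 4, 6, 7, 9, 10, 11, 12, 13, 14}. That leaves 3, 5, 8 unreachable — 3 in total.

3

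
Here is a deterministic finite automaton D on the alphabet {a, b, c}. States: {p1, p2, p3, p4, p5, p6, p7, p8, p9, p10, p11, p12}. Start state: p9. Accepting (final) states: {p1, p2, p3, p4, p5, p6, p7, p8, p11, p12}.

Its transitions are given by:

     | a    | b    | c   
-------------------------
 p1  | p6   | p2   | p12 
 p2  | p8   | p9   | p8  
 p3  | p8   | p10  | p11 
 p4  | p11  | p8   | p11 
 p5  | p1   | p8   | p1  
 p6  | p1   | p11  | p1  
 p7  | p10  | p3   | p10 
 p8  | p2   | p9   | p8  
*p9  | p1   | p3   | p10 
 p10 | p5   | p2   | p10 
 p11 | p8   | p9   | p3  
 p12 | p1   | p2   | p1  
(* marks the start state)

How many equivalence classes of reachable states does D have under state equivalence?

3

Reachable states from the start: {p1,p2,p3,p5,p6,p8,p9,p10,p11,p12}. Unreachable: {p4,p7} — drop them.
Initial partition by acceptance: {p1,p2,p3,p5,p6,p8,p11,p12} | {p9,p10}.
Refine {p1,p2,p3,p5,p6,p8,p11,p12} on symbol b: members go to different blocks, giving {p1,p5,p6,p12} and {p2,p3,p8,p11}.
No further refinement is possible. Final partition (3 blocks): {p1,p5,p6,p12} | {p9,p10} | {p2,p3,p8,p11}.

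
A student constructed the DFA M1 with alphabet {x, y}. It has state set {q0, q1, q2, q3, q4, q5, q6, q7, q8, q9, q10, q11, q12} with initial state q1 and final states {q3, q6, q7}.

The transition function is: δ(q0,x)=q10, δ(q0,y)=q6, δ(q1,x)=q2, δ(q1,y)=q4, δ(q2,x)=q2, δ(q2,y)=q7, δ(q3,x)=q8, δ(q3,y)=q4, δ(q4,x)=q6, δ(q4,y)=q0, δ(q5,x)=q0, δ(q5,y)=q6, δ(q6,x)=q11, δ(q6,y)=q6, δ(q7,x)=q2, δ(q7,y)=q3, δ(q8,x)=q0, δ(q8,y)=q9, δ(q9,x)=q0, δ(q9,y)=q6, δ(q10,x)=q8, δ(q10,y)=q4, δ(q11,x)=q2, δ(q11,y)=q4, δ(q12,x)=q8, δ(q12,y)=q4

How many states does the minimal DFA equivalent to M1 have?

10

Reachable states from the start: {q0,q1,q2,q3,q4,q6,q7,q8,q9,q10,q11}. Unreachable: {q5,q12} — drop them.
P0 = {q3,q6,q7} | {q0,q1,q2,q4,q8,q9,q10,q11}.
Refine {q3,q6,q7} on symbol y: members go to different blocks, giving {q6,q7} and {q3}.
On input y, block {q6,q7} splits into {q6} and {q7}.
On input x, block {q0,q1,q2,q4,q8,q9,q10,q11} splits into {q0,q1,q2,q8,q9,q10,q11} and {q4}.
On input y, block {q0,q1,q2,q8,q9,q10,q11} splits into {q1,q10,q11} and {q0,q9} and {q2} and {q8}.
On input x, block {q1,q10,q11} splits into {q1,q11} and {q10}.
Refine {q0,q9} on symbol x: members go to different blocks, giving {q0} and {q9}.
The partition is now stable with 10 blocks: {q6} | {q1,q11} | {q3} | {q7} | {q4} | {q0} | {q2} | {q8} | {q10} | {q9}.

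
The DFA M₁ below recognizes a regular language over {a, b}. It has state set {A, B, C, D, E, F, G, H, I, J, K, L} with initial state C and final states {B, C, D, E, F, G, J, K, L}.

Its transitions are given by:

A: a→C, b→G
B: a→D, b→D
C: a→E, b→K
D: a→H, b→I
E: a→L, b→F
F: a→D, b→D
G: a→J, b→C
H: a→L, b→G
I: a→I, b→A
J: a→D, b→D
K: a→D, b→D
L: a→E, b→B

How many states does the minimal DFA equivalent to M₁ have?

6

P0 = {B,C,D,E,F,G,J,K,L} | {A,H,I}.
On input a, block {B,C,D,E,F,G,J,K,L} splits into {B,C,E,F,G,J,K,L} and {D}.
Refine {B,C,E,F,G,J,K,L} on symbol a: members go to different blocks, giving {B,F,J,K} and {C,E,G,L}.
Refine {A,H,I} on symbol a: members go to different blocks, giving {A,H} and {I}.
Split {C,E,G,L} by δ(·,a) → {C,E,L} and {G}.
No further refinement is possible. Final partition (6 blocks): {B,F,J,K} | {A,H} | {D} | {C,E,L} | {I} | {G}.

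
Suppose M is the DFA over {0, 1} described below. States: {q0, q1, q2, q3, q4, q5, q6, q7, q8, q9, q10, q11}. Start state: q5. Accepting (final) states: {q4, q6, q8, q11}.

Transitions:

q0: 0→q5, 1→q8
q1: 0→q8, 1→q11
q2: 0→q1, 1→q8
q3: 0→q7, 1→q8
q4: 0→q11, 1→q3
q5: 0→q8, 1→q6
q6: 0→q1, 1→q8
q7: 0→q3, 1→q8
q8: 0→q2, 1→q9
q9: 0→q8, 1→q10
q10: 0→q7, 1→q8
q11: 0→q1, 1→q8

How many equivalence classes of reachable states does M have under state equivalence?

6

States {q0,q4} cannot be reached from the start state, so discard them.
Initial partition by acceptance: {q6,q8,q11} | {q1,q2,q3,q5,q7,q9,q10}.
Split {q6,q8,q11} by δ(·,1) → {q6,q11} and {q8}.
On input 0, block {q1,q2,q3,q5,q7,q9,q10} splits into {q2,q3,q7,q10} and {q1,q5,q9}.
Refine {q2,q3,q7,q10} on symbol 0: members go to different blocks, giving {q3,q7,q10} and {q2}.
On input 1, block {q1,q5,q9} splits into {q1,q5} and {q9}.
Stable partition: {q6,q11} | {q3,q7,q10} | {q8} | {q1,q5} | {q2} | {q9} — 6 equivalence classes.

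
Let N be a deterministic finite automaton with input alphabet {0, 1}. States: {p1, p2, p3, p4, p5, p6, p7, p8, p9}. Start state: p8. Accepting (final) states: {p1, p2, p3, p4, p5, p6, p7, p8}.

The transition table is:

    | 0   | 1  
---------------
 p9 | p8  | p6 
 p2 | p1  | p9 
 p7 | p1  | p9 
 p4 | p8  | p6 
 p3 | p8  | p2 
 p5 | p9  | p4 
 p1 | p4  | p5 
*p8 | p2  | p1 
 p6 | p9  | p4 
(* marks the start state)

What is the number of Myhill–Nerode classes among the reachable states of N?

6

States {p3,p7} cannot be reached from the start state, so discard them.
Initial partition by acceptance: {p1,p2,p4,p5,p6,p8} | {p9}.
On input 0, block {p1,p2,p4,p5,p6,p8} splits into {p1,p2,p4,p8} and {p5,p6}.
Refine {p1,p2,p4,p8} on symbol 1: members go to different blocks, giving {p1,p4} and {p2} and {p8}.
Split {p1,p4} by δ(·,0) → {p1} and {p4}.
Stable partition: {p1} | {p9} | {p5,p6} | {p2} | {p8} | {p4} — 6 equivalence classes.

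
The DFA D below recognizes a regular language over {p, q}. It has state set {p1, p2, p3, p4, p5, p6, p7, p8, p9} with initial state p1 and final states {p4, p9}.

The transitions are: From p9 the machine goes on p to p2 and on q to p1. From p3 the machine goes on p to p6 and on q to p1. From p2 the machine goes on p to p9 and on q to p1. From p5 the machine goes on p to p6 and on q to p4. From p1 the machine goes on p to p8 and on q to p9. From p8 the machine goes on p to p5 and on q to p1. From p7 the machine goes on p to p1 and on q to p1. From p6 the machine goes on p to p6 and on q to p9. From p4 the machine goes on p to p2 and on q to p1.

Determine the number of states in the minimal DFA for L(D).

5

First remove the unreachable states {p3,p7}; 7 states remain.
Initial partition by acceptance: {p4,p9} | {p1,p2,p5,p6,p8}.
Split {p1,p2,p5,p6,p8} by δ(·,p) → {p1,p5,p6,p8} and {p2}.
Split {p1,p5,p6,p8} by δ(·,q) → {p1,p5,p6} and {p8}.
Refine {p1,p5,p6} on symbol p: members go to different blocks, giving {p5,p6} and {p1}.
The partition is now stable with 5 blocks: {p4,p9} | {p5,p6} | {p2} | {p8} | {p1}.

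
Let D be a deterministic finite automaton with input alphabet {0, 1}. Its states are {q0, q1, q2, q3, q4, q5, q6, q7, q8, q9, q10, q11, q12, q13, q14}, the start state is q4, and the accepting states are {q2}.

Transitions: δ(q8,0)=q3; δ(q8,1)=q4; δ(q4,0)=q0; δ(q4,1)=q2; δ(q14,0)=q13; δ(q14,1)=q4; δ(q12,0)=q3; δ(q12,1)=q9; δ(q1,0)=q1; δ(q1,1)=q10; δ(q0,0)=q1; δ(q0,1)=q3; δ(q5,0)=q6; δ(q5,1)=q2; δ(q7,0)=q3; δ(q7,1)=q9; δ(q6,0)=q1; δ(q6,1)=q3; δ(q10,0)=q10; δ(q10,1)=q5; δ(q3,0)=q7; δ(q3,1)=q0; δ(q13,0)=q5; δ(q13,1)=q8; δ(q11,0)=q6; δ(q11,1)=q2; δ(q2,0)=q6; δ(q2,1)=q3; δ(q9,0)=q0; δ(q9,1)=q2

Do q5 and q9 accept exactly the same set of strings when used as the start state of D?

Reachable states from the start: {q0,q1,q2,q3,q4,q5,q6,q7,q9,q10}. Unreachable: {q8,q11,q12,q13,q14} — drop them.
P0 = {q2} | {q0,q1,q3,q4,q5,q6,q7,q9,q10}.
Split {q0,q1,q3,q4,q5,q6,q7,q9,q10} by δ(·,1) → {q0,q1,q3,q6,q7,q10} and {q4,q5,q9}.
Refine {q0,q1,q3,q6,q7,q10} on symbol 1: members go to different blocks, giving {q0,q1,q3,q6} and {q7,q10}.
On input 0, block {q0,q1,q3,q6} splits into {q0,q1,q6} and {q3}.
On input 1, block {q0,q1,q6} splits into {q0,q6} and {q1}.
On input 0, block {q7,q10} splits into {q7} and {q10}.
No further refinement is possible. Final partition (7 blocks): {q2} | {q0,q6} | {q4,q5,q9} | {q7} | {q3} | {q1} | {q10}.
q5 and q9 lie in the same block of the stable partition, so they are equivalent — no string distinguishes them.

Yes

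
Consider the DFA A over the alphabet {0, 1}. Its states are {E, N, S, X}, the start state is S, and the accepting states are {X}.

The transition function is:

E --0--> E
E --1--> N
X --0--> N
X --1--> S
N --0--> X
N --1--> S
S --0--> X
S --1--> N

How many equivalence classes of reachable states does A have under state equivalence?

2

First remove the unreachable states {E}; 3 states remain.
P0 = {X} | {N,S}.
No further refinement is possible. Final partition (2 blocks): {X} | {N,S}.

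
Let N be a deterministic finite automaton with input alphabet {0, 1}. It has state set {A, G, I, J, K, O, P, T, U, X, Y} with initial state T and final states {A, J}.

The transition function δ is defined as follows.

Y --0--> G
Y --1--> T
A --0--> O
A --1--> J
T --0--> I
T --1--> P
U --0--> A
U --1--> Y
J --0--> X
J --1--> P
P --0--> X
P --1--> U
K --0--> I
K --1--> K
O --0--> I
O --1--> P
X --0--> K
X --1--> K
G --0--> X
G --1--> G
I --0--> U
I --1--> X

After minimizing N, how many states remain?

10

Initial partition by acceptance: {A,J} | {G,I,K,O,P,T,U,X,Y}.
Refine {A,J} on symbol 1: members go to different blocks, giving {J} and {A}.
Split {G,I,K,O,P,T,U,X,Y} by δ(·,0) → {G,I,K,O,P,T,X,Y} and {U}.
Refine {G,I,K,O,P,T,X,Y} on symbol 0: members go to different blocks, giving {G,K,O,P,T,X,Y} and {I}.
Refine {G,K,O,P,T,X,Y} on symbol 0: members go to different blocks, giving {G,P,X,Y} and {K,O,T}.
Refine {G,P,X,Y} on symbol 0: members go to different blocks, giving {G,P,Y} and {X}.
Split {G,P,Y} by δ(·,0) → {G,P} and {Y}.
Split {G,P} by δ(·,1) → {P} and {G}.
Split {K,O,T} by δ(·,1) → {O,T} and {K}.
The partition is now stable with 10 blocks: {J} | {P} | {A} | {U} | {I} | {O,T} | {X} | {Y} | {G} | {K}.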